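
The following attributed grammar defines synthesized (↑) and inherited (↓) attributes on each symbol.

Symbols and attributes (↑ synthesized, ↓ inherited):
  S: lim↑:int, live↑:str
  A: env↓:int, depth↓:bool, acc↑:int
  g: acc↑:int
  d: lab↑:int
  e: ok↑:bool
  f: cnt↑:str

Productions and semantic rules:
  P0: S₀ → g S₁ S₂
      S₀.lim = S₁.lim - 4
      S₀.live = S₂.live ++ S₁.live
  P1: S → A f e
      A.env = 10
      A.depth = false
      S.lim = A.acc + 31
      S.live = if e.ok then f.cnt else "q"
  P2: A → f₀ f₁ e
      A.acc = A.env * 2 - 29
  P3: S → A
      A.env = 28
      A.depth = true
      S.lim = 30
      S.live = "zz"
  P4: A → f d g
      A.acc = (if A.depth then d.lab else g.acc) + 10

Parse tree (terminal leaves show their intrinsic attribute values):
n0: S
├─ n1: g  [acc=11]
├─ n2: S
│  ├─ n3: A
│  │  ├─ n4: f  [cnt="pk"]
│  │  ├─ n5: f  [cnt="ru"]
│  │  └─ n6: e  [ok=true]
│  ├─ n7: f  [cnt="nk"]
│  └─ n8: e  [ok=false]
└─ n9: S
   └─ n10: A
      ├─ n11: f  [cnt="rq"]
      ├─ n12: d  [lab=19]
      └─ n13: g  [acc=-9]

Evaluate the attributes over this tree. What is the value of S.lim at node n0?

1. n1.acc = 11  [terminal]
2. n3.env = 10  [10]
3. n3.depth = false  [false]
4. n4.cnt = "pk"  [terminal]
5. n5.cnt = "ru"  [terminal]
6. n6.ok = true  [terminal]
7. n3.acc = -9  [A.env * 2 - 29]
8. n7.cnt = "nk"  [terminal]
9. n8.ok = false  [terminal]
10. n2.lim = 22  [A.acc + 31]
11. n2.live = "q"  [if e.ok then f.cnt else "q"]
12. n10.env = 28  [28]
13. n10.depth = true  [true]
14. n11.cnt = "rq"  [terminal]
15. n12.lab = 19  [terminal]
16. n13.acc = -9  [terminal]
17. n10.acc = 29  [(if A.depth then d.lab else g.acc) + 10]
18. n9.lim = 30  [30]
19. n9.live = "zz"  ["zz"]
20. n0.lim = 18  [S₁.lim - 4]
21. n0.live = "zzq"  [S₂.live ++ S₁.live]

18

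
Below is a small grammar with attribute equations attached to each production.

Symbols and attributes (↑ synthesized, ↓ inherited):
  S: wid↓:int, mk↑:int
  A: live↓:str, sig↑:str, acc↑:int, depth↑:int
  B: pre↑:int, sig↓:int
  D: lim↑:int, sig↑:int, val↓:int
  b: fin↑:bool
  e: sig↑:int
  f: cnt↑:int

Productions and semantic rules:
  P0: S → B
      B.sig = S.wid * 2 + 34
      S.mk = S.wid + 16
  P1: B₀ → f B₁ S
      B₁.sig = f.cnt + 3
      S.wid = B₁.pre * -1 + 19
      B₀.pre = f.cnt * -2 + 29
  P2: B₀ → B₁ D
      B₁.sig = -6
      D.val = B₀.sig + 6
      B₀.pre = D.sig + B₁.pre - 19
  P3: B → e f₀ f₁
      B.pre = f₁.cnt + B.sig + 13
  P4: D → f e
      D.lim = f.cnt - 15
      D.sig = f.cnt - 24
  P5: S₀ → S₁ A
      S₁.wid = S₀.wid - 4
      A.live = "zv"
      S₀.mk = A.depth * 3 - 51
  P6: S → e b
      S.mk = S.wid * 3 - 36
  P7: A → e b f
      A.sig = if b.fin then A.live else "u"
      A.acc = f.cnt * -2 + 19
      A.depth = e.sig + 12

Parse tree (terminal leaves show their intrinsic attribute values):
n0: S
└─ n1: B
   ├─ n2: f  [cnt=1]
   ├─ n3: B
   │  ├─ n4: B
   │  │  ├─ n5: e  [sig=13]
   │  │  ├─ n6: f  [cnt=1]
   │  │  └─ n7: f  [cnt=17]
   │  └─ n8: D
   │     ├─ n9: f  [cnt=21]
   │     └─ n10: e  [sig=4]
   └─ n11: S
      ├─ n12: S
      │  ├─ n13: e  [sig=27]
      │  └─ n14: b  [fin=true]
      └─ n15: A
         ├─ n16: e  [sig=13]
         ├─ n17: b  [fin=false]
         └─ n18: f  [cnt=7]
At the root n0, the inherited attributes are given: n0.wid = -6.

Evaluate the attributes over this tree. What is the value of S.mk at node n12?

3

1. n0.wid = -6  [given at root]
2. n1.sig = 22  [S.wid * 2 + 34]
3. n2.cnt = 1  [terminal]
4. n3.sig = 4  [f.cnt + 3]
5. n4.sig = -6  [-6]
6. n5.sig = 13  [terminal]
7. n6.cnt = 1  [terminal]
8. n7.cnt = 17  [terminal]
9. n4.pre = 24  [f₁.cnt + B.sig + 13]
10. n8.val = 10  [B₀.sig + 6]
11. n9.cnt = 21  [terminal]
12. n10.sig = 4  [terminal]
13. n8.lim = 6  [f.cnt - 15]
14. n8.sig = -3  [f.cnt - 24]
15. n3.pre = 2  [D.sig + B₁.pre - 19]
16. n11.wid = 17  [B₁.pre * -1 + 19]
17. n12.wid = 13  [S₀.wid - 4]
18. n13.sig = 27  [terminal]
19. n14.fin = true  [terminal]
20. n12.mk = 3  [S.wid * 3 - 36]
21. n15.live = "zv"  ["zv"]
22. n16.sig = 13  [terminal]
23. n17.fin = false  [terminal]
24. n18.cnt = 7  [terminal]
25. n15.sig = "u"  [if b.fin then A.live else "u"]
26. n15.acc = 5  [f.cnt * -2 + 19]
27. n15.depth = 25  [e.sig + 12]
28. n11.mk = 24  [A.depth * 3 - 51]
29. n1.pre = 27  [f.cnt * -2 + 29]
30. n0.mk = 10  [S.wid + 16]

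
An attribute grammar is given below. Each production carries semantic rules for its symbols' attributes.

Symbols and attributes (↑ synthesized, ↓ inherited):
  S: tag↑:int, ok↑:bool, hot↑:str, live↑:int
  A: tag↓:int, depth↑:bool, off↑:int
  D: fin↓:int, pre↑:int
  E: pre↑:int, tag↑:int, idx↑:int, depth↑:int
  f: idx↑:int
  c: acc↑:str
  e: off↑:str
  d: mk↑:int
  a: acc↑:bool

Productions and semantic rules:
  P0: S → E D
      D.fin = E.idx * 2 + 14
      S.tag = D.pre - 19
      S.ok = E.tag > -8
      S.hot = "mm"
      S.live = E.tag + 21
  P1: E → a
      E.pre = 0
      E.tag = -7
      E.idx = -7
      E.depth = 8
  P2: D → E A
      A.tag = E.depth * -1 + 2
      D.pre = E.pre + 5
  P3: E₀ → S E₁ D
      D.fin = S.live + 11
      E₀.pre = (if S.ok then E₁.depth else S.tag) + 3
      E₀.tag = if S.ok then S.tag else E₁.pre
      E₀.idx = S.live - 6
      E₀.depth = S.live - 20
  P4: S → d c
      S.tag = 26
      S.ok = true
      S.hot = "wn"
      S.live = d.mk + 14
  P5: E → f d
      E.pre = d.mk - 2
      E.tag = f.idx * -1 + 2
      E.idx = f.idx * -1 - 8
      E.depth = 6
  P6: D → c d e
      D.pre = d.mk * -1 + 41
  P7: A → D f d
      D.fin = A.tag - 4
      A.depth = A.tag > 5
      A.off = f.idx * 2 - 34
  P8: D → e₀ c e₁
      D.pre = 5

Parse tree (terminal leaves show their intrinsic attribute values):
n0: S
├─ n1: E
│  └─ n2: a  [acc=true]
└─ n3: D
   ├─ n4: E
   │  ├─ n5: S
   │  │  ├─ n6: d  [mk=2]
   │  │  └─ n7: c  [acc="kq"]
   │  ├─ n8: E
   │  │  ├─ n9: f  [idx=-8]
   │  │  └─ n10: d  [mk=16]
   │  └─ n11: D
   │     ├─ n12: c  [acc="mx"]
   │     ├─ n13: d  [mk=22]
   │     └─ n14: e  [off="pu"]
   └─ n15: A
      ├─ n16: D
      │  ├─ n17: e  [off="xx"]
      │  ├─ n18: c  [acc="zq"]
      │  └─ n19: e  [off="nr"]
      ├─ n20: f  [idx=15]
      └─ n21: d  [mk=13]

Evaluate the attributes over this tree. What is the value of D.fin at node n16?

1. n2.acc = true  [terminal]
2. n1.pre = 0  [0]
3. n1.tag = -7  [-7]
4. n1.idx = -7  [-7]
5. n1.depth = 8  [8]
6. n3.fin = 0  [E.idx * 2 + 14]
7. n6.mk = 2  [terminal]
8. n7.acc = "kq"  [terminal]
9. n5.tag = 26  [26]
10. n5.ok = true  [true]
11. n5.hot = "wn"  ["wn"]
12. n5.live = 16  [d.mk + 14]
13. n9.idx = -8  [terminal]
14. n10.mk = 16  [terminal]
15. n8.pre = 14  [d.mk - 2]
16. n8.tag = 10  [f.idx * -1 + 2]
17. n8.idx = 0  [f.idx * -1 - 8]
18. n8.depth = 6  [6]
19. n11.fin = 27  [S.live + 11]
20. n12.acc = "mx"  [terminal]
21. n13.mk = 22  [terminal]
22. n14.off = "pu"  [terminal]
23. n11.pre = 19  [d.mk * -1 + 41]
24. n4.pre = 9  [(if S.ok then E₁.depth else S.tag) + 3]
25. n4.tag = 26  [if S.ok then S.tag else E₁.pre]
26. n4.idx = 10  [S.live - 6]
27. n4.depth = -4  [S.live - 20]
28. n15.tag = 6  [E.depth * -1 + 2]
29. n16.fin = 2  [A.tag - 4]
30. n17.off = "xx"  [terminal]
31. n18.acc = "zq"  [terminal]
32. n19.off = "nr"  [terminal]
33. n16.pre = 5  [5]
34. n20.idx = 15  [terminal]
35. n21.mk = 13  [terminal]
36. n15.depth = true  [A.tag > 5]
37. n15.off = -4  [f.idx * 2 - 34]
38. n3.pre = 14  [E.pre + 5]
39. n0.tag = -5  [D.pre - 19]
40. n0.ok = true  [E.tag > -8]
41. n0.hot = "mm"  ["mm"]
42. n0.live = 14  [E.tag + 21]

2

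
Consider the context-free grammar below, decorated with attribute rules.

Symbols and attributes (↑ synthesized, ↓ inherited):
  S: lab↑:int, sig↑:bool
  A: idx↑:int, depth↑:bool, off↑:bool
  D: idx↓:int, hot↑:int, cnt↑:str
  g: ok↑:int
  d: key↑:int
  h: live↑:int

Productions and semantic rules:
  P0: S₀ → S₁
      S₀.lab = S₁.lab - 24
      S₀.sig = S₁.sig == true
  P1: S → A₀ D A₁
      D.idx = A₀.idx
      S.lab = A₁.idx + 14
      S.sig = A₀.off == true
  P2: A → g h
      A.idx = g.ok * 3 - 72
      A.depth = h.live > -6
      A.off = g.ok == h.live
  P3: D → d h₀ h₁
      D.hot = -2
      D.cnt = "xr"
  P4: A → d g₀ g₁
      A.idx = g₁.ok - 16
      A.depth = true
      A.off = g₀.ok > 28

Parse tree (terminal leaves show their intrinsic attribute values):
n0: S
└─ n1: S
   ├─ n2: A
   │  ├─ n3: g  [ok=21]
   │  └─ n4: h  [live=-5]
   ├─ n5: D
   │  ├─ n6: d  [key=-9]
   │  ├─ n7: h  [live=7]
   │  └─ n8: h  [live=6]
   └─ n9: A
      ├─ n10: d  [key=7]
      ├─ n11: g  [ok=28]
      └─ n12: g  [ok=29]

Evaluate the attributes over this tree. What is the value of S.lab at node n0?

1. n3.ok = 21  [terminal]
2. n4.live = -5  [terminal]
3. n2.idx = -9  [g.ok * 3 - 72]
4. n2.depth = true  [h.live > -6]
5. n2.off = false  [g.ok == h.live]
6. n5.idx = -9  [A₀.idx]
7. n6.key = -9  [terminal]
8. n7.live = 7  [terminal]
9. n8.live = 6  [terminal]
10. n5.hot = -2  [-2]
11. n5.cnt = "xr"  ["xr"]
12. n10.key = 7  [terminal]
13. n11.ok = 28  [terminal]
14. n12.ok = 29  [terminal]
15. n9.idx = 13  [g₁.ok - 16]
16. n9.depth = true  [true]
17. n9.off = false  [g₀.ok > 28]
18. n1.lab = 27  [A₁.idx + 14]
19. n1.sig = false  [A₀.off == true]
20. n0.lab = 3  [S₁.lab - 24]
21. n0.sig = false  [S₁.sig == true]

3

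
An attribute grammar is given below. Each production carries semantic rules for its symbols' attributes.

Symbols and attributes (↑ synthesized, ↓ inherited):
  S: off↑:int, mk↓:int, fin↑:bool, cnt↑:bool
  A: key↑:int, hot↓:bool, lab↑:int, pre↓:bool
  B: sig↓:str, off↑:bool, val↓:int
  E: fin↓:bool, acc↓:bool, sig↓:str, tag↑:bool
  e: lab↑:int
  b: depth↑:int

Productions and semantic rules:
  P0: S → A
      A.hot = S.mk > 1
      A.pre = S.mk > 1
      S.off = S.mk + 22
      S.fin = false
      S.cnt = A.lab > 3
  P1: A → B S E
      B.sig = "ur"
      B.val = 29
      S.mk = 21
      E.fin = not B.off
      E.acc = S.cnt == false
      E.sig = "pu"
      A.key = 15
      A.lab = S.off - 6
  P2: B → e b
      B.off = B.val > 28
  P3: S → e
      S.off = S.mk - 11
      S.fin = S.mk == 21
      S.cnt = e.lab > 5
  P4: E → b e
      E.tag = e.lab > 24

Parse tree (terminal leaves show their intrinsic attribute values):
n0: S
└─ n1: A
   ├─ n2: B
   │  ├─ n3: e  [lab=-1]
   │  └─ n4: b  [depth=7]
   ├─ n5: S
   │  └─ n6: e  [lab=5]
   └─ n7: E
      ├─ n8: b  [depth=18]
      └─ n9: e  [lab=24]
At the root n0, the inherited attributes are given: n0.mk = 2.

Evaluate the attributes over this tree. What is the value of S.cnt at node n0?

true

1. n0.mk = 2  [given at root]
2. n1.hot = true  [S.mk > 1]
3. n1.pre = true  [S.mk > 1]
4. n2.sig = "ur"  ["ur"]
5. n2.val = 29  [29]
6. n3.lab = -1  [terminal]
7. n4.depth = 7  [terminal]
8. n2.off = true  [B.val > 28]
9. n5.mk = 21  [21]
10. n6.lab = 5  [terminal]
11. n5.off = 10  [S.mk - 11]
12. n5.fin = true  [S.mk == 21]
13. n5.cnt = false  [e.lab > 5]
14. n7.fin = false  [not B.off]
15. n7.acc = true  [S.cnt == false]
16. n7.sig = "pu"  ["pu"]
17. n8.depth = 18  [terminal]
18. n9.lab = 24  [terminal]
19. n7.tag = false  [e.lab > 24]
20. n1.key = 15  [15]
21. n1.lab = 4  [S.off - 6]
22. n0.off = 24  [S.mk + 22]
23. n0.fin = false  [false]
24. n0.cnt = true  [A.lab > 3]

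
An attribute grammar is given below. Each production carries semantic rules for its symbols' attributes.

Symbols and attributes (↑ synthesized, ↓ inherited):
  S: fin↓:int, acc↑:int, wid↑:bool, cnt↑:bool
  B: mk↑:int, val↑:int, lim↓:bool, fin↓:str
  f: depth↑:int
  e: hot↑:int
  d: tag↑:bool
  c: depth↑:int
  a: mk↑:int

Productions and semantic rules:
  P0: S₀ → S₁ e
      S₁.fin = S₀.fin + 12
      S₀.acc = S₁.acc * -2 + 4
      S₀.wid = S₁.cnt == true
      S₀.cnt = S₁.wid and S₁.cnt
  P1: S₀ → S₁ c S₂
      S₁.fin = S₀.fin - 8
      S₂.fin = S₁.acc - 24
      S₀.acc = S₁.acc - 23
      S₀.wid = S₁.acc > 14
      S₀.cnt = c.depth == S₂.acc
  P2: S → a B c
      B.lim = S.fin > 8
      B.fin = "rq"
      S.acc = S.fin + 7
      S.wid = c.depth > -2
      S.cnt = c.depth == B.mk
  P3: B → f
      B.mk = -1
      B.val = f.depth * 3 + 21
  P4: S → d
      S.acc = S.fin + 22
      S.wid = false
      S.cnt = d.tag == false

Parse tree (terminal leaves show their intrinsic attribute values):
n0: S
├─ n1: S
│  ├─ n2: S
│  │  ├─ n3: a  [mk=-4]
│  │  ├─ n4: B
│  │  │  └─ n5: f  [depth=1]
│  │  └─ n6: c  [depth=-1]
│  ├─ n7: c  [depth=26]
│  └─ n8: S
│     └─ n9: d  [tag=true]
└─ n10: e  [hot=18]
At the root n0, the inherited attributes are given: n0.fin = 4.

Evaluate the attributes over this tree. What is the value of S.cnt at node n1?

false

1. n0.fin = 4  [given at root]
2. n1.fin = 16  [S₀.fin + 12]
3. n2.fin = 8  [S₀.fin - 8]
4. n3.mk = -4  [terminal]
5. n4.lim = false  [S.fin > 8]
6. n4.fin = "rq"  ["rq"]
7. n5.depth = 1  [terminal]
8. n4.mk = -1  [-1]
9. n4.val = 24  [f.depth * 3 + 21]
10. n6.depth = -1  [terminal]
11. n2.acc = 15  [S.fin + 7]
12. n2.wid = true  [c.depth > -2]
13. n2.cnt = true  [c.depth == B.mk]
14. n7.depth = 26  [terminal]
15. n8.fin = -9  [S₁.acc - 24]
16. n9.tag = true  [terminal]
17. n8.acc = 13  [S.fin + 22]
18. n8.wid = false  [false]
19. n8.cnt = false  [d.tag == false]
20. n1.acc = -8  [S₁.acc - 23]
21. n1.wid = true  [S₁.acc > 14]
22. n1.cnt = false  [c.depth == S₂.acc]
23. n10.hot = 18  [terminal]
24. n0.acc = 20  [S₁.acc * -2 + 4]
25. n0.wid = false  [S₁.cnt == true]
26. n0.cnt = false  [S₁.wid and S₁.cnt]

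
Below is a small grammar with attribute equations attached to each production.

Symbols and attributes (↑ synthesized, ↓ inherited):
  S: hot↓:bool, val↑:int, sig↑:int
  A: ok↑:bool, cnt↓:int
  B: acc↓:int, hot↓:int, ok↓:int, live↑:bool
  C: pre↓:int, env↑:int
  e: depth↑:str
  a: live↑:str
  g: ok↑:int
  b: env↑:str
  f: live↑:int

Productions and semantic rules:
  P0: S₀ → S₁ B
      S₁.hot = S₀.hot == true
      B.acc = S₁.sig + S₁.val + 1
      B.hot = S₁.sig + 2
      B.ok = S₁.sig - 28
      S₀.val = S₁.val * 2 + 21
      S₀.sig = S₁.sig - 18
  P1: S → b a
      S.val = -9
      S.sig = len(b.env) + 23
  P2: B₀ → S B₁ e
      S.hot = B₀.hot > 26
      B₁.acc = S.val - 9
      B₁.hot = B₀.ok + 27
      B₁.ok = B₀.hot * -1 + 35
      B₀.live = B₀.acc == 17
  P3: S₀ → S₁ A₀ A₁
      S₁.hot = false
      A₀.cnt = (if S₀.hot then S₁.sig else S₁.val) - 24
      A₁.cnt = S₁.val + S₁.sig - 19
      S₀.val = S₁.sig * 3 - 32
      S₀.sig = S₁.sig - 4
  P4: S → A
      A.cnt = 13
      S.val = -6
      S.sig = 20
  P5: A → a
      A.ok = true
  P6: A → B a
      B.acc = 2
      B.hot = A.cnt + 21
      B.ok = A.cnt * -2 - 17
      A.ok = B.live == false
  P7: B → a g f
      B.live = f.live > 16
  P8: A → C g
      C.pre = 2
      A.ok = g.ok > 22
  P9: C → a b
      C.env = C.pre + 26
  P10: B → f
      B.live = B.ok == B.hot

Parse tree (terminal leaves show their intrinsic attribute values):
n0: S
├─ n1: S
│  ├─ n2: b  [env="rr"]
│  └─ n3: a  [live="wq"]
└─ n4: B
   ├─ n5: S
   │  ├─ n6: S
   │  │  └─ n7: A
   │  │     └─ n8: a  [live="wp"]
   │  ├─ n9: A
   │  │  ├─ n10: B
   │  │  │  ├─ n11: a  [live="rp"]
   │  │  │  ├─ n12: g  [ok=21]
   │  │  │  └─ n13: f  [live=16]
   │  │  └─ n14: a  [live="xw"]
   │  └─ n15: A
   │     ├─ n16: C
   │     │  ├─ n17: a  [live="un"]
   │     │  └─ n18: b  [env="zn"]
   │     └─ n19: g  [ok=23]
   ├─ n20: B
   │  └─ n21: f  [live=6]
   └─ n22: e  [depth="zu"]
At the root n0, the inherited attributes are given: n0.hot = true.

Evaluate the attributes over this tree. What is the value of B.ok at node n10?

-9

1. n0.hot = true  [given at root]
2. n1.hot = true  [S₀.hot == true]
3. n2.env = "rr"  [terminal]
4. n3.live = "wq"  [terminal]
5. n1.val = -9  [-9]
6. n1.sig = 25  [len(b.env) + 23]
7. n4.acc = 17  [S₁.sig + S₁.val + 1]
8. n4.hot = 27  [S₁.sig + 2]
9. n4.ok = -3  [S₁.sig - 28]
10. n5.hot = true  [B₀.hot > 26]
11. n6.hot = false  [false]
12. n7.cnt = 13  [13]
13. n8.live = "wp"  [terminal]
14. n7.ok = true  [true]
15. n6.val = -6  [-6]
16. n6.sig = 20  [20]
17. n9.cnt = -4  [(if S₀.hot then S₁.sig else S₁.val) - 24]
18. n10.acc = 2  [2]
19. n10.hot = 17  [A.cnt + 21]
20. n10.ok = -9  [A.cnt * -2 - 17]
21. n11.live = "rp"  [terminal]
22. n12.ok = 21  [terminal]
23. n13.live = 16  [terminal]
24. n10.live = false  [f.live > 16]
25. n14.live = "xw"  [terminal]
26. n9.ok = true  [B.live == false]
27. n15.cnt = -5  [S₁.val + S₁.sig - 19]
28. n16.pre = 2  [2]
29. n17.live = "un"  [terminal]
30. n18.env = "zn"  [terminal]
31. n16.env = 28  [C.pre + 26]
32. n19.ok = 23  [terminal]
33. n15.ok = true  [g.ok > 22]
34. n5.val = 28  [S₁.sig * 3 - 32]
35. n5.sig = 16  [S₁.sig - 4]
36. n20.acc = 19  [S.val - 9]
37. n20.hot = 24  [B₀.ok + 27]
38. n20.ok = 8  [B₀.hot * -1 + 35]
39. n21.live = 6  [terminal]
40. n20.live = false  [B.ok == B.hot]
41. n22.depth = "zu"  [terminal]
42. n4.live = true  [B₀.acc == 17]
43. n0.val = 3  [S₁.val * 2 + 21]
44. n0.sig = 7  [S₁.sig - 18]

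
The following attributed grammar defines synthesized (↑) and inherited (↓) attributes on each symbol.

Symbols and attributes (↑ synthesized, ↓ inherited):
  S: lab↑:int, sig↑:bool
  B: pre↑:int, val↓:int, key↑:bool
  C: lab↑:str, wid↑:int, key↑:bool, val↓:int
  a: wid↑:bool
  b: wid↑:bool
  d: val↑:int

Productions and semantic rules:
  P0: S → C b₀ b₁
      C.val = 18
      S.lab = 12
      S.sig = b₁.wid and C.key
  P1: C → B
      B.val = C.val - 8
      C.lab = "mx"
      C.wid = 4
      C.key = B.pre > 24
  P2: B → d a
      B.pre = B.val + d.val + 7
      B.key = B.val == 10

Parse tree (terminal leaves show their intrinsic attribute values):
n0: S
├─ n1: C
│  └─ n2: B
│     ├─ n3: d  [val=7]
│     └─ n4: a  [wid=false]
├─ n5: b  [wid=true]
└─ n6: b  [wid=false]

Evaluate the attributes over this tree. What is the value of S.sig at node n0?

false

1. n1.val = 18  [18]
2. n2.val = 10  [C.val - 8]
3. n3.val = 7  [terminal]
4. n4.wid = false  [terminal]
5. n2.pre = 24  [B.val + d.val + 7]
6. n2.key = true  [B.val == 10]
7. n1.lab = "mx"  ["mx"]
8. n1.wid = 4  [4]
9. n1.key = false  [B.pre > 24]
10. n5.wid = true  [terminal]
11. n6.wid = false  [terminal]
12. n0.lab = 12  [12]
13. n0.sig = false  [b₁.wid and C.key]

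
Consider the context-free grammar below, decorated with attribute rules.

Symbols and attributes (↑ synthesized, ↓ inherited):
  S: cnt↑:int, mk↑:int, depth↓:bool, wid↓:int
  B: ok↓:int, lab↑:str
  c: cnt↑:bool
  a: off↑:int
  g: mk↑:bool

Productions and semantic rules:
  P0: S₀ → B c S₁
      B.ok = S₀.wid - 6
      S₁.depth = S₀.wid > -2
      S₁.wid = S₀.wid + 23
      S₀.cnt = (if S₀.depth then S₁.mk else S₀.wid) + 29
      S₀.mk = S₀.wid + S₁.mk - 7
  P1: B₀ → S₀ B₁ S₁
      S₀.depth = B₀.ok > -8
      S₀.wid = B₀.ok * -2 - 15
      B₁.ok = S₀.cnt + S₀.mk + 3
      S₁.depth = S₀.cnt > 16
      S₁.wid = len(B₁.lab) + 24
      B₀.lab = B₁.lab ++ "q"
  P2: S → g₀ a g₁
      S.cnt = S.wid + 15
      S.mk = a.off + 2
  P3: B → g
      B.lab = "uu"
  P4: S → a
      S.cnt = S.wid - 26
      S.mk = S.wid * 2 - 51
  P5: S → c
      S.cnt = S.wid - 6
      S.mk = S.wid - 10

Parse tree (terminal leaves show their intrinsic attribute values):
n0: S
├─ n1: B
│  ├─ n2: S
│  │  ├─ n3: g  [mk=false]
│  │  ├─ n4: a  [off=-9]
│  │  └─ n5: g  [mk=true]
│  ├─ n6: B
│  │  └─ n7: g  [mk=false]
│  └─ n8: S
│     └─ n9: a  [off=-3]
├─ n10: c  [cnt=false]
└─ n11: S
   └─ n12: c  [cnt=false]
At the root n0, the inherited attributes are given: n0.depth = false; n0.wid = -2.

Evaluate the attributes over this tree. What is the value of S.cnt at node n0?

1. n0.depth = false  [given at root]
2. n0.wid = -2  [given at root]
3. n1.ok = -8  [S₀.wid - 6]
4. n2.depth = false  [B₀.ok > -8]
5. n2.wid = 1  [B₀.ok * -2 - 15]
6. n3.mk = false  [terminal]
7. n4.off = -9  [terminal]
8. n5.mk = true  [terminal]
9. n2.cnt = 16  [S.wid + 15]
10. n2.mk = -7  [a.off + 2]
11. n6.ok = 12  [S₀.cnt + S₀.mk + 3]
12. n7.mk = false  [terminal]
13. n6.lab = "uu"  ["uu"]
14. n8.depth = false  [S₀.cnt > 16]
15. n8.wid = 26  [len(B₁.lab) + 24]
16. n9.off = -3  [terminal]
17. n8.cnt = 0  [S.wid - 26]
18. n8.mk = 1  [S.wid * 2 - 51]
19. n1.lab = "uuq"  [B₁.lab ++ "q"]
20. n10.cnt = false  [terminal]
21. n11.depth = false  [S₀.wid > -2]
22. n11.wid = 21  [S₀.wid + 23]
23. n12.cnt = false  [terminal]
24. n11.cnt = 15  [S.wid - 6]
25. n11.mk = 11  [S.wid - 10]
26. n0.cnt = 27  [(if S₀.depth then S₁.mk else S₀.wid) + 29]
27. n0.mk = 2  [S₀.wid + S₁.mk - 7]

27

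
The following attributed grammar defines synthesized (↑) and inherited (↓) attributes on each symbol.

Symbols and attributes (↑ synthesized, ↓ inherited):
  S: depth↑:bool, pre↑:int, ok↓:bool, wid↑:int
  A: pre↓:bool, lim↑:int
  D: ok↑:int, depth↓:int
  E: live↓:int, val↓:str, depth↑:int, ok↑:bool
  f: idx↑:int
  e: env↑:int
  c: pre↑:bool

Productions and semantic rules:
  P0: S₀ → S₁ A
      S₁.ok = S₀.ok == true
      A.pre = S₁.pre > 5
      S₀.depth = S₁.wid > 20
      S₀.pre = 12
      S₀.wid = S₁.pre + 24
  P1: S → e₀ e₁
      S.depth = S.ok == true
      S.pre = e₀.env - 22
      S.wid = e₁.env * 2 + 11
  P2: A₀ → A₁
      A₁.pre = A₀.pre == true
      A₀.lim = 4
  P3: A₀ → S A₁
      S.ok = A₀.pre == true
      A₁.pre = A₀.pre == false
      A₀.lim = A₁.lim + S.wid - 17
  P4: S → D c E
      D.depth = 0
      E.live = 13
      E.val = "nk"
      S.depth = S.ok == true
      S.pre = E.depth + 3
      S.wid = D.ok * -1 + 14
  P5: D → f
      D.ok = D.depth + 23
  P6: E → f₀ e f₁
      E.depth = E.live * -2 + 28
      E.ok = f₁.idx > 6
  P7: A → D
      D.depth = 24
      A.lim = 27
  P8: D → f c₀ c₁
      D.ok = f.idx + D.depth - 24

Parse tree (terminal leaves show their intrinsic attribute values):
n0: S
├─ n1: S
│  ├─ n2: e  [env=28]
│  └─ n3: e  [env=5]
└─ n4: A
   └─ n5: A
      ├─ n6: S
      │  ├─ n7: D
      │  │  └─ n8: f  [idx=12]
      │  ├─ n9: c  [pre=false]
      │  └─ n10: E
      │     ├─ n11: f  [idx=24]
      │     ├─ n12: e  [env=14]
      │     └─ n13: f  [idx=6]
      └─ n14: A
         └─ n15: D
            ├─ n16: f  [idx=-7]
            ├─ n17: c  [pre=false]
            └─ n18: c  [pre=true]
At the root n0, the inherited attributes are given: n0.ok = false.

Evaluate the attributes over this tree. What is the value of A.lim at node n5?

1

1. n0.ok = false  [given at root]
2. n1.ok = false  [S₀.ok == true]
3. n2.env = 28  [terminal]
4. n3.env = 5  [terminal]
5. n1.depth = false  [S.ok == true]
6. n1.pre = 6  [e₀.env - 22]
7. n1.wid = 21  [e₁.env * 2 + 11]
8. n4.pre = true  [S₁.pre > 5]
9. n5.pre = true  [A₀.pre == true]
10. n6.ok = true  [A₀.pre == true]
11. n7.depth = 0  [0]
12. n8.idx = 12  [terminal]
13. n7.ok = 23  [D.depth + 23]
14. n9.pre = false  [terminal]
15. n10.live = 13  [13]
16. n10.val = "nk"  ["nk"]
17. n11.idx = 24  [terminal]
18. n12.env = 14  [terminal]
19. n13.idx = 6  [terminal]
20. n10.depth = 2  [E.live * -2 + 28]
21. n10.ok = false  [f₁.idx > 6]
22. n6.depth = true  [S.ok == true]
23. n6.pre = 5  [E.depth + 3]
24. n6.wid = -9  [D.ok * -1 + 14]
25. n14.pre = false  [A₀.pre == false]
26. n15.depth = 24  [24]
27. n16.idx = -7  [terminal]
28. n17.pre = false  [terminal]
29. n18.pre = true  [terminal]
30. n15.ok = -7  [f.idx + D.depth - 24]
31. n14.lim = 27  [27]
32. n5.lim = 1  [A₁.lim + S.wid - 17]
33. n4.lim = 4  [4]
34. n0.depth = true  [S₁.wid > 20]
35. n0.pre = 12  [12]
36. n0.wid = 30  [S₁.pre + 24]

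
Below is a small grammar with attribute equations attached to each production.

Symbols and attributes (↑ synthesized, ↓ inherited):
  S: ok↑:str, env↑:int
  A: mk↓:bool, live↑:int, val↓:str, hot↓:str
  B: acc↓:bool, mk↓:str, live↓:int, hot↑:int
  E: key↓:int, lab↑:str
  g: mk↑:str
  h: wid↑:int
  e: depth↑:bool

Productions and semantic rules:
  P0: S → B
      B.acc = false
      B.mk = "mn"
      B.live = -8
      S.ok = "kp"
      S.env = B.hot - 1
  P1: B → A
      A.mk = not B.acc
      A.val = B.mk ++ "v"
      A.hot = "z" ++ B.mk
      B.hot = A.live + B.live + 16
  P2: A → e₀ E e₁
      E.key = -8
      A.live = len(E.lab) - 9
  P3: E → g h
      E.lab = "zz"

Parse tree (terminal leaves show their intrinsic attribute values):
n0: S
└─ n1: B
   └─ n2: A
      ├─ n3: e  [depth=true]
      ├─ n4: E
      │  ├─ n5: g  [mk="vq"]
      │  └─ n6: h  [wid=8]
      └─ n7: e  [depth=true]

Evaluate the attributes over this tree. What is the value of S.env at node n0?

0

1. n1.acc = false  [false]
2. n1.mk = "mn"  ["mn"]
3. n1.live = -8  [-8]
4. n2.mk = true  [not B.acc]
5. n2.val = "mnv"  [B.mk ++ "v"]
6. n2.hot = "zmn"  ["z" ++ B.mk]
7. n3.depth = true  [terminal]
8. n4.key = -8  [-8]
9. n5.mk = "vq"  [terminal]
10. n6.wid = 8  [terminal]
11. n4.lab = "zz"  ["zz"]
12. n7.depth = true  [terminal]
13. n2.live = -7  [len(E.lab) - 9]
14. n1.hot = 1  [A.live + B.live + 16]
15. n0.ok = "kp"  ["kp"]
16. n0.env = 0  [B.hot - 1]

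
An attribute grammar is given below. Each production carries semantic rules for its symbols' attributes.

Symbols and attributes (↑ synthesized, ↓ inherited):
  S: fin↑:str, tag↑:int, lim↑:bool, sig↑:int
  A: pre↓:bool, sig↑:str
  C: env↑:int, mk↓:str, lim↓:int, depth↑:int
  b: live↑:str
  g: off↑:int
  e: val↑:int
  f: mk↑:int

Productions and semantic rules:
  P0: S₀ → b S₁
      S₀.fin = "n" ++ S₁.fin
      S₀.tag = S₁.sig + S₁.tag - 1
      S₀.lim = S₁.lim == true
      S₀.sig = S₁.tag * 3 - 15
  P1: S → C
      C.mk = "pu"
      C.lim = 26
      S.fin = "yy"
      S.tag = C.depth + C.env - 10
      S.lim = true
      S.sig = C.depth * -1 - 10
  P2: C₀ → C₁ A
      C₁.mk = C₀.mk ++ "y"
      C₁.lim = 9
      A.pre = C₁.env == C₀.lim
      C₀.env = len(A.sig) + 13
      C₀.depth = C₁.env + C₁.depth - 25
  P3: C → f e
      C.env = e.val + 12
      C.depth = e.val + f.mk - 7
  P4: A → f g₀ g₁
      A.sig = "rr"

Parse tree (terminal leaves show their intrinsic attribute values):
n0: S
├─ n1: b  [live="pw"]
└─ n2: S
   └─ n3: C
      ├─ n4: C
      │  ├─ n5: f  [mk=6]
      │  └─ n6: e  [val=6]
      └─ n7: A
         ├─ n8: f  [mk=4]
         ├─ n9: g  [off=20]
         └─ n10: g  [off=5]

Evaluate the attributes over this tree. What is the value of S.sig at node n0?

1. n1.live = "pw"  [terminal]
2. n3.mk = "pu"  ["pu"]
3. n3.lim = 26  [26]
4. n4.mk = "puy"  [C₀.mk ++ "y"]
5. n4.lim = 9  [9]
6. n5.mk = 6  [terminal]
7. n6.val = 6  [terminal]
8. n4.env = 18  [e.val + 12]
9. n4.depth = 5  [e.val + f.mk - 7]
10. n7.pre = false  [C₁.env == C₀.lim]
11. n8.mk = 4  [terminal]
12. n9.off = 20  [terminal]
13. n10.off = 5  [terminal]
14. n7.sig = "rr"  ["rr"]
15. n3.env = 15  [len(A.sig) + 13]
16. n3.depth = -2  [C₁.env + C₁.depth - 25]
17. n2.fin = "yy"  ["yy"]
18. n2.tag = 3  [C.depth + C.env - 10]
19. n2.lim = true  [true]
20. n2.sig = -8  [C.depth * -1 - 10]
21. n0.fin = "nyy"  ["n" ++ S₁.fin]
22. n0.tag = -6  [S₁.sig + S₁.tag - 1]
23. n0.lim = true  [S₁.lim == true]
24. n0.sig = -6  [S₁.tag * 3 - 15]

-6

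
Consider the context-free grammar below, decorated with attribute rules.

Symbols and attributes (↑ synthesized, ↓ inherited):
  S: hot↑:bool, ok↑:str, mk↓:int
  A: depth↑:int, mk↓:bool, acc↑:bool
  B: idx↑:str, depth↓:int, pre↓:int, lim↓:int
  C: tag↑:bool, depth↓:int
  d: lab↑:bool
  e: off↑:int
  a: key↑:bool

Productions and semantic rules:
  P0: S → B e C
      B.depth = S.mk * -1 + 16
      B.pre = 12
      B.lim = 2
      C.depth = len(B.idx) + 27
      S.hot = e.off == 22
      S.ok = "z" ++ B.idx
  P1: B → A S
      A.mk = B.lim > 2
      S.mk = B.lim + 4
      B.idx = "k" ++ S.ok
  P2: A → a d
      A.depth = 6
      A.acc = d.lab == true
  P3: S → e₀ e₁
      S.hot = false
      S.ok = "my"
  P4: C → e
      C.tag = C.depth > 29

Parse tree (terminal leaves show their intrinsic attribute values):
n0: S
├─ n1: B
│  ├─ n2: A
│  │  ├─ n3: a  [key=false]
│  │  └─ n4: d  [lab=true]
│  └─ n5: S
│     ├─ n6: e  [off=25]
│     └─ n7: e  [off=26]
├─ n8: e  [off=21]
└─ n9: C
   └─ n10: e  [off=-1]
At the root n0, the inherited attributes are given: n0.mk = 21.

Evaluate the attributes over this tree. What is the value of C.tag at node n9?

1. n0.mk = 21  [given at root]
2. n1.depth = -5  [S.mk * -1 + 16]
3. n1.pre = 12  [12]
4. n1.lim = 2  [2]
5. n2.mk = false  [B.lim > 2]
6. n3.key = false  [terminal]
7. n4.lab = true  [terminal]
8. n2.depth = 6  [6]
9. n2.acc = true  [d.lab == true]
10. n5.mk = 6  [B.lim + 4]
11. n6.off = 25  [terminal]
12. n7.off = 26  [terminal]
13. n5.hot = false  [false]
14. n5.ok = "my"  ["my"]
15. n1.idx = "kmy"  ["k" ++ S.ok]
16. n8.off = 21  [terminal]
17. n9.depth = 30  [len(B.idx) + 27]
18. n10.off = -1  [terminal]
19. n9.tag = true  [C.depth > 29]
20. n0.hot = false  [e.off == 22]
21. n0.ok = "zkmy"  ["z" ++ B.idx]

true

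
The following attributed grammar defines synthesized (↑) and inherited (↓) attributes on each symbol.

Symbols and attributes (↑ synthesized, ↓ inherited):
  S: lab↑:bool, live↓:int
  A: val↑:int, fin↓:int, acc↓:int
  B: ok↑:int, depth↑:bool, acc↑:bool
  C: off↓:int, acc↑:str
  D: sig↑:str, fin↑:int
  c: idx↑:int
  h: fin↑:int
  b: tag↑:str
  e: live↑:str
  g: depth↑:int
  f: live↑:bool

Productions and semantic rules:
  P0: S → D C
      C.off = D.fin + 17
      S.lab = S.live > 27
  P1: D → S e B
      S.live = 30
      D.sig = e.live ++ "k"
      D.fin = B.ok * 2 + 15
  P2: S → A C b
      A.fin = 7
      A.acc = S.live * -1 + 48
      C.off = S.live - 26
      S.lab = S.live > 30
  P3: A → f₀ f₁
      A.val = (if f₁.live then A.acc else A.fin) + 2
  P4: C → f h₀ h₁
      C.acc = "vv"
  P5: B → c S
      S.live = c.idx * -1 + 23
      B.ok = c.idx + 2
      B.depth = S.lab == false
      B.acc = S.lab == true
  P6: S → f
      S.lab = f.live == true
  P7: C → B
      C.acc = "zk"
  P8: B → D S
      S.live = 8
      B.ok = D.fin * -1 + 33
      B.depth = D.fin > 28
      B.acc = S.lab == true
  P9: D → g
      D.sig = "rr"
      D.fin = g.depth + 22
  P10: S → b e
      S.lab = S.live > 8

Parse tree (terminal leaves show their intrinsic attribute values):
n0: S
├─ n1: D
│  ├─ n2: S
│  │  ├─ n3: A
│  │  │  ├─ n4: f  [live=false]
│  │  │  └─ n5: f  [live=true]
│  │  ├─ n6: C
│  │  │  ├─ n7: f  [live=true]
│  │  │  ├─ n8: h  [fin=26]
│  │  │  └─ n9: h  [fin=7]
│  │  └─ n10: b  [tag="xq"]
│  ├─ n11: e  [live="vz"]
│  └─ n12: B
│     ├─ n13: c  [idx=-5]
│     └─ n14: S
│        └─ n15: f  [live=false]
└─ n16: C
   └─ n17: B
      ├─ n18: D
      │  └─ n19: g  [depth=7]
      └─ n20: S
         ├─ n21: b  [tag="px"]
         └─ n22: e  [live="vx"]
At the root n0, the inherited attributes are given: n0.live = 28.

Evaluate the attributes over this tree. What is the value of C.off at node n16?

26

1. n0.live = 28  [given at root]
2. n2.live = 30  [30]
3. n3.fin = 7  [7]
4. n3.acc = 18  [S.live * -1 + 48]
5. n4.live = false  [terminal]
6. n5.live = true  [terminal]
7. n3.val = 20  [(if f₁.live then A.acc else A.fin) + 2]
8. n6.off = 4  [S.live - 26]
9. n7.live = true  [terminal]
10. n8.fin = 26  [terminal]
11. n9.fin = 7  [terminal]
12. n6.acc = "vv"  ["vv"]
13. n10.tag = "xq"  [terminal]
14. n2.lab = false  [S.live > 30]
15. n11.live = "vz"  [terminal]
16. n13.idx = -5  [terminal]
17. n14.live = 28  [c.idx * -1 + 23]
18. n15.live = false  [terminal]
19. n14.lab = false  [f.live == true]
20. n12.ok = -3  [c.idx + 2]
21. n12.depth = true  [S.lab == false]
22. n12.acc = false  [S.lab == true]
23. n1.sig = "vzk"  [e.live ++ "k"]
24. n1.fin = 9  [B.ok * 2 + 15]
25. n16.off = 26  [D.fin + 17]
26. n19.depth = 7  [terminal]
27. n18.sig = "rr"  ["rr"]
28. n18.fin = 29  [g.depth + 22]
29. n20.live = 8  [8]
30. n21.tag = "px"  [terminal]
31. n22.live = "vx"  [terminal]
32. n20.lab = false  [S.live > 8]
33. n17.ok = 4  [D.fin * -1 + 33]
34. n17.depth = true  [D.fin > 28]
35. n17.acc = false  [S.lab == true]
36. n16.acc = "zk"  ["zk"]
37. n0.lab = true  [S.live > 27]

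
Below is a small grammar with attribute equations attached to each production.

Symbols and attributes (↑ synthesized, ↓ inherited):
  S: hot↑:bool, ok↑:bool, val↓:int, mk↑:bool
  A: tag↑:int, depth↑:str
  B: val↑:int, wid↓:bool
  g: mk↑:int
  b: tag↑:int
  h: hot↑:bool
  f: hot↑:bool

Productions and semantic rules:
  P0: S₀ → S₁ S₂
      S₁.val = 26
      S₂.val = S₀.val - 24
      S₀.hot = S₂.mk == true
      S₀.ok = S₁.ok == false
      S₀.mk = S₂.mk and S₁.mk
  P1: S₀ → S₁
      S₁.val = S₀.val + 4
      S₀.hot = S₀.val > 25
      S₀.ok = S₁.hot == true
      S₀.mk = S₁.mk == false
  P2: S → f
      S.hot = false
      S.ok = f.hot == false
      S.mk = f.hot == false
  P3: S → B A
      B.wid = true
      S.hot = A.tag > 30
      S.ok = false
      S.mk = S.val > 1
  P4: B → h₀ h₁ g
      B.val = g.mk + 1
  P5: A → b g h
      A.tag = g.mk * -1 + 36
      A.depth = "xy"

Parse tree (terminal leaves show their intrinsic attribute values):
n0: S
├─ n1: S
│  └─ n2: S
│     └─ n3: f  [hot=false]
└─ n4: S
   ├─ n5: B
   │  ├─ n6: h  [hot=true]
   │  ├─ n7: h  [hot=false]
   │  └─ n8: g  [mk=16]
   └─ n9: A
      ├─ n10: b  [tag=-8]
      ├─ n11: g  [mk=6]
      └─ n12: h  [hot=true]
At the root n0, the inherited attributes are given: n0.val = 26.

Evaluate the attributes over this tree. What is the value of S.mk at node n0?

false

1. n0.val = 26  [given at root]
2. n1.val = 26  [26]
3. n2.val = 30  [S₀.val + 4]
4. n3.hot = false  [terminal]
5. n2.hot = false  [false]
6. n2.ok = true  [f.hot == false]
7. n2.mk = true  [f.hot == false]
8. n1.hot = true  [S₀.val > 25]
9. n1.ok = false  [S₁.hot == true]
10. n1.mk = false  [S₁.mk == false]
11. n4.val = 2  [S₀.val - 24]
12. n5.wid = true  [true]
13. n6.hot = true  [terminal]
14. n7.hot = false  [terminal]
15. n8.mk = 16  [terminal]
16. n5.val = 17  [g.mk + 1]
17. n10.tag = -8  [terminal]
18. n11.mk = 6  [terminal]
19. n12.hot = true  [terminal]
20. n9.tag = 30  [g.mk * -1 + 36]
21. n9.depth = "xy"  ["xy"]
22. n4.hot = false  [A.tag > 30]
23. n4.ok = false  [false]
24. n4.mk = true  [S.val > 1]
25. n0.hot = true  [S₂.mk == true]
26. n0.ok = true  [S₁.ok == false]
27. n0.mk = false  [S₂.mk and S₁.mk]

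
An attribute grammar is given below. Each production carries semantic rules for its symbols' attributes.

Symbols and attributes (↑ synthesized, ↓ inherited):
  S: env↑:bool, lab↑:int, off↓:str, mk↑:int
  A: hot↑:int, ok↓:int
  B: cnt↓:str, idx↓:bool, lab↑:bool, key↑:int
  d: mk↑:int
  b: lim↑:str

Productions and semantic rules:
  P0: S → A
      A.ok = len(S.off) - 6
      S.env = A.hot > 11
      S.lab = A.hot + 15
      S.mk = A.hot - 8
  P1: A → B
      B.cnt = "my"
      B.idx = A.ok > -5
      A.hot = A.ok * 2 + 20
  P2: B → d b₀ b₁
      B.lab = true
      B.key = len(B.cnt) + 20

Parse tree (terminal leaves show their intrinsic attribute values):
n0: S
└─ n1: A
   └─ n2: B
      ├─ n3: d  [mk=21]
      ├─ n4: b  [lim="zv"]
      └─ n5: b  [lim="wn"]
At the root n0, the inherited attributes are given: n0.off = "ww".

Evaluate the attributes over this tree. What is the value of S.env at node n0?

1. n0.off = "ww"  [given at root]
2. n1.ok = -4  [len(S.off) - 6]
3. n2.cnt = "my"  ["my"]
4. n2.idx = true  [A.ok > -5]
5. n3.mk = 21  [terminal]
6. n4.lim = "zv"  [terminal]
7. n5.lim = "wn"  [terminal]
8. n2.lab = true  [true]
9. n2.key = 22  [len(B.cnt) + 20]
10. n1.hot = 12  [A.ok * 2 + 20]
11. n0.env = true  [A.hot > 11]
12. n0.lab = 27  [A.hot + 15]
13. n0.mk = 4  [A.hot - 8]

true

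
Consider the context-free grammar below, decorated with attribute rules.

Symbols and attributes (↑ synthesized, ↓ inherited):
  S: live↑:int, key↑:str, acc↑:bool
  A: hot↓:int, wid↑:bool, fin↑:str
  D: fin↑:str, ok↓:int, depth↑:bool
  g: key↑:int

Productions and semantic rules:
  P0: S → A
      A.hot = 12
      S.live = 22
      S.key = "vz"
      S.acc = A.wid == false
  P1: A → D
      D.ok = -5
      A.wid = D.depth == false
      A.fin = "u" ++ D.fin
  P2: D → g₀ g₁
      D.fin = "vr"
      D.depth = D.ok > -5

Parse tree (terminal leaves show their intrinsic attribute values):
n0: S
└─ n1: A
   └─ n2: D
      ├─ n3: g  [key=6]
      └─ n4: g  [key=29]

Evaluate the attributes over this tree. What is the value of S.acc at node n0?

1. n1.hot = 12  [12]
2. n2.ok = -5  [-5]
3. n3.key = 6  [terminal]
4. n4.key = 29  [terminal]
5. n2.fin = "vr"  ["vr"]
6. n2.depth = false  [D.ok > -5]
7. n1.wid = true  [D.depth == false]
8. n1.fin = "uvr"  ["u" ++ D.fin]
9. n0.live = 22  [22]
10. n0.key = "vz"  ["vz"]
11. n0.acc = false  [A.wid == false]

false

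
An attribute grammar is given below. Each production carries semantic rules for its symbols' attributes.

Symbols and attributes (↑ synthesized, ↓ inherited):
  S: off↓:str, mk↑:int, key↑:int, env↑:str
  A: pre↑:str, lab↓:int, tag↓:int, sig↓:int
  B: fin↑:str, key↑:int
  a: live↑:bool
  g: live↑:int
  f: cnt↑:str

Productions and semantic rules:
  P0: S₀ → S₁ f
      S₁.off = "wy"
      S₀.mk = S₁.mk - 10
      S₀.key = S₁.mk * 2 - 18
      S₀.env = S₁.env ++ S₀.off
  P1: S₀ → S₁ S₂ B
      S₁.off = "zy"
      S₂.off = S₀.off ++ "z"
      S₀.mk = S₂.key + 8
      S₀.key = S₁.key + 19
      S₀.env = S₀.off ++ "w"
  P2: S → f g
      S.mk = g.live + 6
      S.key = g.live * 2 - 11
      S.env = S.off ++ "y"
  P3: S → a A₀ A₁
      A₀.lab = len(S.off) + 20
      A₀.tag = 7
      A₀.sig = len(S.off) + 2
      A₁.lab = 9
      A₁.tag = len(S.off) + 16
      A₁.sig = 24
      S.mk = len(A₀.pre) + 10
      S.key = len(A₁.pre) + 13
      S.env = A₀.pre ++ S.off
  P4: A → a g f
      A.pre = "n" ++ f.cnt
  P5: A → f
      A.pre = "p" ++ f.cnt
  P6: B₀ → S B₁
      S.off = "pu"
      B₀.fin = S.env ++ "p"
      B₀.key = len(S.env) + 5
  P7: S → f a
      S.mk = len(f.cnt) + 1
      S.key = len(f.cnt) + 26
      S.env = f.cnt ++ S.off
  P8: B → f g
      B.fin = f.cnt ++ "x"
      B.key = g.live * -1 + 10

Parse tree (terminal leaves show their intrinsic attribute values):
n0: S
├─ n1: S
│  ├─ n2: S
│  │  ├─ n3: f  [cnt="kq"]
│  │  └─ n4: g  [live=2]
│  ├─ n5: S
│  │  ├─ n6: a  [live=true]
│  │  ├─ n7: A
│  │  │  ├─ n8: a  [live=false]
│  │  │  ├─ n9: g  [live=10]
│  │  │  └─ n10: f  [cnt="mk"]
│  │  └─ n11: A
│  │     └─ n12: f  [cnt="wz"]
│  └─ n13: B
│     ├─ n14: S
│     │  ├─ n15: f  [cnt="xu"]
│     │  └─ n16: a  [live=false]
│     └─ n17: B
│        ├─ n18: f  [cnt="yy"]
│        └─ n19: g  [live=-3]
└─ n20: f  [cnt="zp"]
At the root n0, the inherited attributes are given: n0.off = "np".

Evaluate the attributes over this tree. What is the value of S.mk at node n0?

1. n0.off = "np"  [given at root]
2. n1.off = "wy"  ["wy"]
3. n2.off = "zy"  ["zy"]
4. n3.cnt = "kq"  [terminal]
5. n4.live = 2  [terminal]
6. n2.mk = 8  [g.live + 6]
7. n2.key = -7  [g.live * 2 - 11]
8. n2.env = "zyy"  [S.off ++ "y"]
9. n5.off = "wyz"  [S₀.off ++ "z"]
10. n6.live = true  [terminal]
11. n7.lab = 23  [len(S.off) + 20]
12. n7.tag = 7  [7]
13. n7.sig = 5  [len(S.off) + 2]
14. n8.live = false  [terminal]
15. n9.live = 10  [terminal]
16. n10.cnt = "mk"  [terminal]
17. n7.pre = "nmk"  ["n" ++ f.cnt]
18. n11.lab = 9  [9]
19. n11.tag = 19  [len(S.off) + 16]
20. n11.sig = 24  [24]
21. n12.cnt = "wz"  [terminal]
22. n11.pre = "pwz"  ["p" ++ f.cnt]
23. n5.mk = 13  [len(A₀.pre) + 10]
24. n5.key = 16  [len(A₁.pre) + 13]
25. n5.env = "nmkwyz"  [A₀.pre ++ S.off]
26. n14.off = "pu"  ["pu"]
27. n15.cnt = "xu"  [terminal]
28. n16.live = false  [terminal]
29. n14.mk = 3  [len(f.cnt) + 1]
30. n14.key = 28  [len(f.cnt) + 26]
31. n14.env = "xupu"  [f.cnt ++ S.off]
32. n18.cnt = "yy"  [terminal]
33. n19.live = -3  [terminal]
34. n17.fin = "yyx"  [f.cnt ++ "x"]
35. n17.key = 13  [g.live * -1 + 10]
36. n13.fin = "xupup"  [S.env ++ "p"]
37. n13.key = 9  [len(S.env) + 5]
38. n1.mk = 24  [S₂.key + 8]
39. n1.key = 12  [S₁.key + 19]
40. n1.env = "wyw"  [S₀.off ++ "w"]
41. n20.cnt = "zp"  [terminal]
42. n0.mk = 14  [S₁.mk - 10]
43. n0.key = 30  [S₁.mk * 2 - 18]
44. n0.env = "wywnp"  [S₁.env ++ S₀.off]

14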